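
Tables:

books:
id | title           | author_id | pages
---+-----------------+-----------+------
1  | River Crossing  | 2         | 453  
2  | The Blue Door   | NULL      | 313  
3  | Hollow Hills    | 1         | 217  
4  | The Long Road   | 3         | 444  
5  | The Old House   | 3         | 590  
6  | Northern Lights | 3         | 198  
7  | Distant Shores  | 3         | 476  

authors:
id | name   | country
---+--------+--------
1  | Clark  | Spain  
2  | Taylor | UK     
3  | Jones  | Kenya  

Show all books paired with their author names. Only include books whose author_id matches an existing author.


INNER JOIN keeps only books rows whose author_id matches an id in authors. Walk through each book:
  - book 1 (River Crossing): author_id=2 -> matches Taylor
  - book 2 (The Blue Door): author_id=NULL, no match -> dropped
  - book 3 (Hollow Hills): author_id=1 -> matches Clark
  - book 4 (The Long Road): author_id=3 -> matches Jones
  - book 5 (The Old House): author_id=3 -> matches Jones
  - book 6 (Northern Lights): author_id=3 -> matches Jones
  - book 7 (Distant Shores): author_id=3 -> matches Jones
So 1 of 7 rows is dropped.

SQL:
SELECT a.title, b.name AS author
FROM books a
INNER JOIN authors b ON a.author_id = b.id

Result:
title           | author
----------------+-------
River Crossing  | Taylor
Hollow Hills    | Clark 
The Long Road   | Jones 
The Old House   | Jones 
Northern Lights | Jones 
Distant Shores  | Jones 


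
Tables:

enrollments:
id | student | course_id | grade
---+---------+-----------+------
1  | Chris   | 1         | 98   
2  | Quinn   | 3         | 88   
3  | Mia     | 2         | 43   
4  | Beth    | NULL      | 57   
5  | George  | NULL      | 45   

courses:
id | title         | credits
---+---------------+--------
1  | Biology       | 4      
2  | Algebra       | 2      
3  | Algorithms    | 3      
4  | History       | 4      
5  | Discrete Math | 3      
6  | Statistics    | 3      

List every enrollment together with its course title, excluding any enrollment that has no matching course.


INNER JOIN keeps only enrollments rows whose course_id matches an id in courses. Walk through each enrollment:
  - enrollment 1 (Chris): course_id=1 -> matches Biology
  - enrollment 2 (Quinn): course_id=3 -> matches Algorithms
  - enrollment 3 (Mia): course_id=2 -> matches Algebra
  - enrollment 4 (Beth): course_id=NULL, no match -> dropped
  - enrollment 5 (George): course_id=NULL, no match -> dropped
So 2 of 5 rows are dropped.

SQL:
SELECT a.student, b.title AS course
FROM enrollments a
INNER JOIN courses b ON a.course_id = b.id

Result:
student | course    
--------+-----------
Chris   | Biology   
Quinn   | Algorithms
Mia     | Algebra   


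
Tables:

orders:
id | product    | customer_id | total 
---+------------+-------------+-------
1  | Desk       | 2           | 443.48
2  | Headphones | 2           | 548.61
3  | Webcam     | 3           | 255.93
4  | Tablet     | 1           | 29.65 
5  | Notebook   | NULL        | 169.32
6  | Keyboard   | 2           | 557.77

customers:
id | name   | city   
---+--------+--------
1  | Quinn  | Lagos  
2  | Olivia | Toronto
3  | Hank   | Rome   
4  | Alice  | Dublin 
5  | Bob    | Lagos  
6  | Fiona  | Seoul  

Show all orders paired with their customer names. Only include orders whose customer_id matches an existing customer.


INNER JOIN keeps only orders rows whose customer_id matches an id in customers. Walk through each order:
  - order 1 (Desk): customer_id=2 -> matches Olivia
  - order 2 (Headphones): customer_id=2 -> matches Olivia
  - order 3 (Webcam): customer_id=3 -> matches Hank
  - order 4 (Tablet): customer_id=1 -> matches Quinn
  - order 5 (Notebook): customer_id=NULL, no match -> dropped
  - order 6 (Keyboard): customer_id=2 -> matches Olivia
So 1 of 6 rows is dropped.

SQL:
SELECT a.product, b.name AS customer
FROM orders a
INNER JOIN customers b ON a.customer_id = b.id

Result:
product    | customer
-----------+---------
Desk       | Olivia  
Headphones | Olivia  
Webcam     | Hank    
Tablet     | Quinn   
Keyboard   | Olivia  


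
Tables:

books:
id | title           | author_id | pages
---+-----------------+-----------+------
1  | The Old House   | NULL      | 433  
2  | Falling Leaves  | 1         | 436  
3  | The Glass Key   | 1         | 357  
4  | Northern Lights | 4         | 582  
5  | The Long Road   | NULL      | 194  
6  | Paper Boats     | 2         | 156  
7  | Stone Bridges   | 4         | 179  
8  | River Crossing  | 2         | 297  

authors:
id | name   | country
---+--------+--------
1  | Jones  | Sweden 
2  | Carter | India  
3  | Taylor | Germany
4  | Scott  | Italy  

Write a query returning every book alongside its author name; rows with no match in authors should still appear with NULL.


LEFT JOIN keeps every row from books (the left table); where author_id has no match in authors, the author columns become NULL. Walk through each book:
  - book 1 (The Old House): author_id=NULL, no match -> kept with NULL
  - book 2 (Falling Leaves): author_id=1 -> matches Jones
  - book 3 (The Glass Key): author_id=1 -> matches Jones
  - book 4 (Northern Lights): author_id=4 -> matches Scott
  - book 5 (The Long Road): author_id=NULL, no match -> kept with NULL
  - book 6 (Paper Boats): author_id=2 -> matches Carter
  - book 7 (Stone Bridges): author_id=4 -> matches Scott
  - book 8 (River Crossing): author_id=2 -> matches Carter
All 8 rows appear; 2 have NULL author.

SQL:
SELECT a.title, b.name AS author
FROM books a
LEFT JOIN authors b ON a.author_id = b.id

Result:
title           | author
----------------+-------
The Old House   | NULL  
Falling Leaves  | Jones 
The Glass Key   | Jones 
Northern Lights | Scott 
The Long Road   | NULL  
Paper Boats     | Carter
Stone Bridges   | Scott 
River Crossing  | Carter


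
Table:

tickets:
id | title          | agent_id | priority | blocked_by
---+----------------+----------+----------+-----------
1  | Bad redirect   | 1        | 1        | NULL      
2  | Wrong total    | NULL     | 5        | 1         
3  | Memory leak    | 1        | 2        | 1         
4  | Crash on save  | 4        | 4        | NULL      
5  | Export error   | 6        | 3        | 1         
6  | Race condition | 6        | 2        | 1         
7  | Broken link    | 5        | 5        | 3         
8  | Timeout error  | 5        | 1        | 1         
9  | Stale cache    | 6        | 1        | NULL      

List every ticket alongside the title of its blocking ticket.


This is a self-join: tickets is joined to a second copy of itself, matching each row's blocked_by to another row's id. Use LEFT JOIN so rows with blocked_by=NULL are kept.
  - ticket 1 (Bad redirect): blocked_by=NULL -> NULL
  - ticket 2 (Wrong total): blocked_by=1 -> Bad redirect
  - ticket 3 (Memory leak): blocked_by=1 -> Bad redirect
  - ticket 4 (Crash on save): blocked_by=NULL -> NULL
  - ticket 5 (Export error): blocked_by=1 -> Bad redirect
  - ticket 6 (Race condition): blocked_by=1 -> Bad redirect
  - ticket 7 (Broken link): blocked_by=3 -> Memory leak
  - ticket 8 (Timeout error): blocked_by=1 -> Bad redirect
  - ticket 9 (Stale cache): blocked_by=NULL -> NULL

SQL:
SELECT a.title AS item, b.title AS blocked_by
FROM tickets a
LEFT JOIN tickets b ON a.blocked_by = b.id

Result:
item           | blocked_by  
---------------+-------------
Bad redirect   | NULL        
Wrong total    | Bad redirect
Memory leak    | Bad redirect
Crash on save  | NULL        
Export error   | Bad redirect
Race condition | Bad redirect
Broken link    | Memory leak 
Timeout error  | Bad redirect
Stale cache    | NULL        


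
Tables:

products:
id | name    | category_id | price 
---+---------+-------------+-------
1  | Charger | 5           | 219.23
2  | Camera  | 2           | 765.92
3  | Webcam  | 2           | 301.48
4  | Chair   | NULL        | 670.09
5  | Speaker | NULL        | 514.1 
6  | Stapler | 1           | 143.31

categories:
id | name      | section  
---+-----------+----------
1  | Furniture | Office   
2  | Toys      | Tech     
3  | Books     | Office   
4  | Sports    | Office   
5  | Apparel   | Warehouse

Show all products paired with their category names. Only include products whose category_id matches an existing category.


INNER JOIN keeps only products rows whose category_id matches an id in categories. Walk through each product:
  - product 1 (Charger): category_id=5 -> matches Apparel
  - product 2 (Camera): category_id=2 -> matches Toys
  - product 3 (Webcam): category_id=2 -> matches Toys
  - product 4 (Chair): category_id=NULL, no match -> dropped
  - product 5 (Speaker): category_id=NULL, no match -> dropped
  - product 6 (Stapler): category_id=1 -> matches Furniture
So 2 of 6 rows are dropped.

SQL:
SELECT a.name, b.name AS category
FROM products a
INNER JOIN categories b ON a.category_id = b.id

Result:
name    | category 
--------+----------
Charger | Apparel  
Camera  | Toys     
Webcam  | Toys     
Stapler | Furniture


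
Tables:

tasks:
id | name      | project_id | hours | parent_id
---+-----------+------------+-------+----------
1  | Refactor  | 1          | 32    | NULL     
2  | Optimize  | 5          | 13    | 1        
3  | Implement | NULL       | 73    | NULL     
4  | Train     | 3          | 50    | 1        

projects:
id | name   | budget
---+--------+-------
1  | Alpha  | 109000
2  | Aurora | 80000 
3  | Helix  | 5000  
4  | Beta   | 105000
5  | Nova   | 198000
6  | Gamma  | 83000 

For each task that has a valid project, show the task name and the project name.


INNER JOIN keeps only tasks rows whose project_id matches an id in projects. Walk through each task:
  - task 1 (Refactor): project_id=1 -> matches Alpha
  - task 2 (Optimize): project_id=5 -> matches Nova
  - task 3 (Implement): project_id=NULL, no match -> dropped
  - task 4 (Train): project_id=3 -> matches Helix
So 1 of 4 rows is dropped.

SQL:
SELECT a.name, b.name AS project
FROM tasks a
INNER JOIN projects b ON a.project_id = b.id

Result:
name     | project
---------+--------
Refactor | Alpha  
Optimize | Nova   
Train    | Helix  


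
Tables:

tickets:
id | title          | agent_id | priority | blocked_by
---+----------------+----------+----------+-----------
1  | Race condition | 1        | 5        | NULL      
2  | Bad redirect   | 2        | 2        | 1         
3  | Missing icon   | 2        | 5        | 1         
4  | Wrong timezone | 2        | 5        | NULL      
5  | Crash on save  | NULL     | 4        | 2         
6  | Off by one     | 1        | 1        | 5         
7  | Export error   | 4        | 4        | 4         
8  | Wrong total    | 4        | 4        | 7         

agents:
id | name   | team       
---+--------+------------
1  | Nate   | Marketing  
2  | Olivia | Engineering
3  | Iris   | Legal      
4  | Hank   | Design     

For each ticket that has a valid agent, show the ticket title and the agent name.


INNER JOIN keeps only tickets rows whose agent_id matches an id in agents. Walk through each ticket:
  - ticket 1 (Race condition): agent_id=1 -> matches Nate
  - ticket 2 (Bad redirect): agent_id=2 -> matches Olivia
  - ticket 3 (Missing icon): agent_id=2 -> matches Olivia
  - ticket 4 (Wrong timezone): agent_id=2 -> matches Olivia
  - ticket 5 (Crash on save): agent_id=NULL, no match -> dropped
  - ticket 6 (Off by one): agent_id=1 -> matches Nate
  - ticket 7 (Export error): agent_id=4 -> matches Hank
  - ticket 8 (Wrong total): agent_id=4 -> matches Hank
So 1 of 8 rows is dropped.

SQL:
SELECT a.title, b.name AS agent
FROM tickets a
INNER JOIN agents b ON a.agent_id = b.id

Result:
title          | agent 
---------------+-------
Race condition | Nate  
Bad redirect   | Olivia
Missing icon   | Olivia
Wrong timezone | Olivia
Off by one     | Nate  
Export error   | Hank  
Wrong total    | Hank  


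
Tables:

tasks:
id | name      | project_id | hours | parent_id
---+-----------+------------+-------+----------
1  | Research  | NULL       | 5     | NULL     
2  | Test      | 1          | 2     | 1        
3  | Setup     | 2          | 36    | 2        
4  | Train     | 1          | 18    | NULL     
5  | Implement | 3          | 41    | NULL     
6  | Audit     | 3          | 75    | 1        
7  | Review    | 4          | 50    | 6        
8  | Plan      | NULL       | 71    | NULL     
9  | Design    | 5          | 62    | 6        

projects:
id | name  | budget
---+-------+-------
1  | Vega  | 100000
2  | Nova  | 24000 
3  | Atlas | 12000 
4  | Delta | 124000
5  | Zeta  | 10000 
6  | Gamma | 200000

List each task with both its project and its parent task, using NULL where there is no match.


Two LEFT JOINs from the same base table tasks: one to projects via project_id, one to tasks itself via parent_id. Both are LEFT so every task is preserved.
Match against projects:
  - task 1 (Research): project_id=NULL, no match -> kept with NULL
  - task 2 (Test): project_id=1 -> matches Vega
  - task 3 (Setup): project_id=2 -> matches Nova
  - task 4 (Train): project_id=1 -> matches Vega
  - task 5 (Implement): project_id=3 -> matches Atlas
  - task 6 (Audit): project_id=3 -> matches Atlas
  - task 7 (Review): project_id=4 -> matches Delta
  - task 8 (Plan): project_id=NULL, no match -> kept with NULL
  - task 9 (Design): project_id=5 -> matches Zeta
Match against tasks (self):
  - task 1 (Research): parent_id=NULL -> NULL
  - task 2 (Test): parent_id=1 -> Research
  - task 3 (Setup): parent_id=2 -> Test
  - task 4 (Train): parent_id=NULL -> NULL
  - task 5 (Implement): parent_id=NULL -> NULL
  - task 6 (Audit): parent_id=1 -> Research
  - task 7 (Review): parent_id=6 -> Audit
  - task 8 (Plan): parent_id=NULL -> NULL
  - task 9 (Design): parent_id=6 -> Audit

SQL:
SELECT a.name, b.name AS project, c.name AS parent
FROM tasks a
LEFT JOIN projects b ON a.project_id = b.id
LEFT JOIN tasks c ON a.parent_id = c.id

Result:
name      | project | parent  
----------+---------+---------
Research  | NULL    | NULL    
Test      | Vega    | Research
Setup     | Nova    | Test    
Train     | Vega    | NULL    
Implement | Atlas   | NULL    
Audit     | Atlas   | Research
Review    | Delta   | Audit   
Plan      | NULL    | NULL    
Design    | Zeta    | Audit   


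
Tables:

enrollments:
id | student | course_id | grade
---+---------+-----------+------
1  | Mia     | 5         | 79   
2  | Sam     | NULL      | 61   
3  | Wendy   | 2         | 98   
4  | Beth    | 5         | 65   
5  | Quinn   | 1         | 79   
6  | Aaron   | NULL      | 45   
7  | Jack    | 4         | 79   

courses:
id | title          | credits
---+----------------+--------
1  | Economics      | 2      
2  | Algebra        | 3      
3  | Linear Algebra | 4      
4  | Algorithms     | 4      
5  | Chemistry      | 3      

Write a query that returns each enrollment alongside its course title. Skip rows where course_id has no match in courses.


INNER JOIN keeps only enrollments rows whose course_id matches an id in courses. Walk through each enrollment:
  - enrollment 1 (Mia): course_id=5 -> matches Chemistry
  - enrollment 2 (Sam): course_id=NULL, no match -> dropped
  - enrollment 3 (Wendy): course_id=2 -> matches Algebra
  - enrollment 4 (Beth): course_id=5 -> matches Chemistry
  - enrollment 5 (Quinn): course_id=1 -> matches Economics
  - enrollment 6 (Aaron): course_id=NULL, no match -> dropped
  - enrollment 7 (Jack): course_id=4 -> matches Algorithms
So 2 of 7 rows are dropped.

SQL:
SELECT a.student, b.title AS course
FROM enrollments a
INNER JOIN courses b ON a.course_id = b.id

Result:
student | course    
--------+-----------
Mia     | Chemistry 
Wendy   | Algebra   
Beth    | Chemistry 
Quinn   | Economics 
Jack    | Algorithms


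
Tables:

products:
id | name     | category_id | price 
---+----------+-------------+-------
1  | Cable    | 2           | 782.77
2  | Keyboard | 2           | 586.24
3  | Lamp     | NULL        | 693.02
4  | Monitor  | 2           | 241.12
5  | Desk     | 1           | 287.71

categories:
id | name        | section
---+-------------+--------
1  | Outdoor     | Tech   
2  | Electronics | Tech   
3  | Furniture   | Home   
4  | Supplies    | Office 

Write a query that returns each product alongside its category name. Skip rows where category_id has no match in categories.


INNER JOIN keeps only products rows whose category_id matches an id in categories. Walk through each product:
  - product 1 (Cable): category_id=2 -> matches Electronics
  - product 2 (Keyboard): category_id=2 -> matches Electronics
  - product 3 (Lamp): category_id=NULL, no match -> dropped
  - product 4 (Monitor): category_id=2 -> matches Electronics
  - product 5 (Desk): category_id=1 -> matches Outdoor
So 1 of 5 rows is dropped.

SQL:
SELECT a.name, b.name AS category
FROM products a
INNER JOIN categories b ON a.category_id = b.id

Result:
name     | category   
---------+------------
Cable    | Electronics
Keyboard | Electronics
Monitor  | Electronics
Desk     | Outdoor    


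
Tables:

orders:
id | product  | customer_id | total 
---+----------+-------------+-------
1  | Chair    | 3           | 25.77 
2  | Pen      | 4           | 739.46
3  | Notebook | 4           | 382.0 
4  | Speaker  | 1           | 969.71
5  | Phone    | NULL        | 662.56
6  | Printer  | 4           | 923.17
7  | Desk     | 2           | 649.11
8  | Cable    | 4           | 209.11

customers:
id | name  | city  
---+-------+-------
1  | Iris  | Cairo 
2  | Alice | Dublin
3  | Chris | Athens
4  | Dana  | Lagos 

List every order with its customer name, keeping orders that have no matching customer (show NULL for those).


LEFT JOIN keeps every row from orders (the left table); where customer_id has no match in customers, the customer columns become NULL. Walk through each order:
  - order 1 (Chair): customer_id=3 -> matches Chris
  - order 2 (Pen): customer_id=4 -> matches Dana
  - order 3 (Notebook): customer_id=4 -> matches Dana
  - order 4 (Speaker): customer_id=1 -> matches Iris
  - order 5 (Phone): customer_id=NULL, no match -> kept with NULL
  - order 6 (Printer): customer_id=4 -> matches Dana
  - order 7 (Desk): customer_id=2 -> matches Alice
  - order 8 (Cable): customer_id=4 -> matches Dana
All 8 rows appear; 1 has NULL customer.

SQL:
SELECT a.product, b.name AS customer
FROM orders a
LEFT JOIN customers b ON a.customer_id = b.id

Result:
product  | customer
---------+---------
Chair    | Chris   
Pen      | Dana    
Notebook | Dana    
Speaker  | Iris    
Phone    | NULL    
Printer  | Dana    
Desk     | Alice   
Cable    | Dana    


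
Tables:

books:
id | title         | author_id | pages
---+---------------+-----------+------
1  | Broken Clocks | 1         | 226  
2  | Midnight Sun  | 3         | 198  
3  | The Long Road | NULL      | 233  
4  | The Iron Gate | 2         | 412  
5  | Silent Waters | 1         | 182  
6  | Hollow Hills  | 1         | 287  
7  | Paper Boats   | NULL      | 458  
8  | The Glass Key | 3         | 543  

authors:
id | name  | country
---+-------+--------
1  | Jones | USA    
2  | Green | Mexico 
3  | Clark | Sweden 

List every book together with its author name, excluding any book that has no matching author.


INNER JOIN keeps only books rows whose author_id matches an id in authors. Walk through each book:
  - book 1 (Broken Clocks): author_id=1 -> matches Jones
  - book 2 (Midnight Sun): author_id=3 -> matches Clark
  - book 3 (The Long Road): author_id=NULL, no match -> dropped
  - book 4 (The Iron Gate): author_id=2 -> matches Green
  - book 5 (Silent Waters): author_id=1 -> matches Jones
  - book 6 (Hollow Hills): author_id=1 -> matches Jones
  - book 7 (Paper Boats): author_id=NULL, no match -> dropped
  - book 8 (The Glass Key): author_id=3 -> matches Clark
So 2 of 8 rows are dropped.

SQL:
SELECT a.title, b.name AS author
FROM books a
INNER JOIN authors b ON a.author_id = b.id

Result:
title         | author
--------------+-------
Broken Clocks | Jones 
Midnight Sun  | Clark 
The Iron Gate | Green 
Silent Waters | Jones 
Hollow Hills  | Jones 
The Glass Key | Clark 


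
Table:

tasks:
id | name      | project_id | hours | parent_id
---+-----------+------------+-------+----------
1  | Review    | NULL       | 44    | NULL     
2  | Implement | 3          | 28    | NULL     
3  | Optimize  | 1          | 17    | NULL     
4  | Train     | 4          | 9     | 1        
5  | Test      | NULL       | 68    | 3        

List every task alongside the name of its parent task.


This is a self-join: tasks is joined to a second copy of itself, matching each row's parent_id to another row's id. Use LEFT JOIN so rows with parent_id=NULL are kept.
  - task 1 (Review): parent_id=NULL -> NULL
  - task 2 (Implement): parent_id=NULL -> NULL
  - task 3 (Optimize): parent_id=NULL -> NULL
  - task 4 (Train): parent_id=1 -> Review
  - task 5 (Test): parent_id=3 -> Optimize

SQL:
SELECT a.name AS item, b.name AS parent
FROM tasks a
LEFT JOIN tasks b ON a.parent_id = b.id

Result:
item      | parent  
----------+---------
Review    | NULL    
Implement | NULL    
Optimize  | NULL    
Train     | Review  
Test      | Optimize


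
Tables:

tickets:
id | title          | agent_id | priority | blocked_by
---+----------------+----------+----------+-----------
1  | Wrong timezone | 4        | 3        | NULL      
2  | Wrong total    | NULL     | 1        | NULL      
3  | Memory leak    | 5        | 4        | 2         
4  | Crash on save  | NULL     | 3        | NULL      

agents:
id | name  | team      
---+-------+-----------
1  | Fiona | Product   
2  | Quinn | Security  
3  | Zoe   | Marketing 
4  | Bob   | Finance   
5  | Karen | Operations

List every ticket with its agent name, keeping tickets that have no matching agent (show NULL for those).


LEFT JOIN keeps every row from tickets (the left table); where agent_id has no match in agents, the agent columns become NULL. Walk through each ticket:
  - ticket 1 (Wrong timezone): agent_id=4 -> matches Bob
  - ticket 2 (Wrong total): agent_id=NULL, no match -> kept with NULL
  - ticket 3 (Memory leak): agent_id=5 -> matches Karen
  - ticket 4 (Crash on save): agent_id=NULL, no match -> kept with NULL
All 4 rows appear; 2 have NULL agent.

SQL:
SELECT a.title, b.name AS agent
FROM tickets a
LEFT JOIN agents b ON a.agent_id = b.id

Result:
title          | agent
---------------+------
Wrong timezone | Bob  
Wrong total    | NULL 
Memory leak    | Karen
Crash on save  | NULL 


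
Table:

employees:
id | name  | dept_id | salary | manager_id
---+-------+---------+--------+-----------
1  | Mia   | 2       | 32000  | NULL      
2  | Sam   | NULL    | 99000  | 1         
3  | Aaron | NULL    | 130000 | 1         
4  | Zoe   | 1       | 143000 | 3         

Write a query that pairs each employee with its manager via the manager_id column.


This is a self-join: employees is joined to a second copy of itself, matching each row's manager_id to another row's id. Use LEFT JOIN so rows with manager_id=NULL are kept.
  - employee 1 (Mia): manager_id=NULL -> NULL
  - employee 2 (Sam): manager_id=1 -> Mia
  - employee 3 (Aaron): manager_id=1 -> Mia
  - employee 4 (Zoe): manager_id=3 -> Aaron

SQL:
SELECT a.name AS item, b.name AS manager
FROM employees a
LEFT JOIN employees b ON a.manager_id = b.id

Result:
item  | manager
------+--------
Mia   | NULL   
Sam   | Mia    
Aaron | Mia    
Zoe   | Aaron  


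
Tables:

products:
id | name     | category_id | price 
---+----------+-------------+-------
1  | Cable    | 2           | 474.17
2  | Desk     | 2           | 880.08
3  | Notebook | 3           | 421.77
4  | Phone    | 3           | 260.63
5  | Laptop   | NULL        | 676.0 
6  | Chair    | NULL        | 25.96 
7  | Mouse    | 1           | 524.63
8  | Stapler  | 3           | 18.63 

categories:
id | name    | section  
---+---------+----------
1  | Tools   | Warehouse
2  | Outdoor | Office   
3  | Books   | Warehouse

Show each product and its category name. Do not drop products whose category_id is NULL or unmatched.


LEFT JOIN keeps every row from products (the left table); where category_id has no match in categories, the category columns become NULL. Walk through each product:
  - product 1 (Cable): category_id=2 -> matches Outdoor
  - product 2 (Desk): category_id=2 -> matches Outdoor
  - product 3 (Notebook): category_id=3 -> matches Books
  - product 4 (Phone): category_id=3 -> matches Books
  - product 5 (Laptop): category_id=NULL, no match -> kept with NULL
  - product 6 (Chair): category_id=NULL, no match -> kept with NULL
  - product 7 (Mouse): category_id=1 -> matches Tools
  - product 8 (Stapler): category_id=3 -> matches Books
All 8 rows appear; 2 have NULL category.

SQL:
SELECT a.name, b.name AS category
FROM products a
LEFT JOIN categories b ON a.category_id = b.id

Result:
name     | category
---------+---------
Cable    | Outdoor 
Desk     | Outdoor 
Notebook | Books   
Phone    | Books   
Laptop   | NULL    
Chair    | NULL    
Mouse    | Tools   
Stapler  | Books   


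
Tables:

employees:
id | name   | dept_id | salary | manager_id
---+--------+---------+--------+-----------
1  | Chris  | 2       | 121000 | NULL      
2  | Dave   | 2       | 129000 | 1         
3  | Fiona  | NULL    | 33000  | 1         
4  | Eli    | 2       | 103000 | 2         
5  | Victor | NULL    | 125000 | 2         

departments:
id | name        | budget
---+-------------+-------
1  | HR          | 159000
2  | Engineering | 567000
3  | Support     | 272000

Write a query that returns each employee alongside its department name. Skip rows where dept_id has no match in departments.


INNER JOIN keeps only employees rows whose dept_id matches an id in departments. Walk through each employee:
  - employee 1 (Chris): dept_id=2 -> matches Engineering
  - employee 2 (Dave): dept_id=2 -> matches Engineering
  - employee 3 (Fiona): dept_id=NULL, no match -> dropped
  - employee 4 (Eli): dept_id=2 -> matches Engineering
  - employee 5 (Victor): dept_id=NULL, no match -> dropped
So 2 of 5 rows are dropped.

SQL:
SELECT a.name, b.name AS department
FROM employees a
INNER JOIN departments b ON a.dept_id = b.id

Result:
name  | department 
------+------------
Chris | Engineering
Dave  | Engineering
Eli   | Engineering


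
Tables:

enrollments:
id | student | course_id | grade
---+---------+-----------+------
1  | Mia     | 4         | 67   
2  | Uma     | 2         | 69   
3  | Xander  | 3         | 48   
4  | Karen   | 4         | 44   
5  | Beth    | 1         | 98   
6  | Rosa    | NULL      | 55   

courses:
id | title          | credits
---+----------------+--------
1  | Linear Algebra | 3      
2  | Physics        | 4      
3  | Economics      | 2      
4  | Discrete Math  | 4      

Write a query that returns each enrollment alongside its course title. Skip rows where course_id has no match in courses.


INNER JOIN keeps only enrollments rows whose course_id matches an id in courses. Walk through each enrollment:
  - enrollment 1 (Mia): course_id=4 -> matches Discrete Math
  - enrollment 2 (Uma): course_id=2 -> matches Physics
  - enrollment 3 (Xander): course_id=3 -> matches Economics
  - enrollment 4 (Karen): course_id=4 -> matches Discrete Math
  - enrollment 5 (Beth): course_id=1 -> matches Linear Algebra
  - enrollment 6 (Rosa): course_id=NULL, no match -> dropped
So 1 of 6 rows is dropped.

SQL:
SELECT a.student, b.title AS course
FROM enrollments a
INNER JOIN courses b ON a.course_id = b.id

Result:
student | course        
--------+---------------
Mia     | Discrete Math 
Uma     | Physics       
Xander  | Economics     
Karen   | Discrete Math 
Beth    | Linear Algebra


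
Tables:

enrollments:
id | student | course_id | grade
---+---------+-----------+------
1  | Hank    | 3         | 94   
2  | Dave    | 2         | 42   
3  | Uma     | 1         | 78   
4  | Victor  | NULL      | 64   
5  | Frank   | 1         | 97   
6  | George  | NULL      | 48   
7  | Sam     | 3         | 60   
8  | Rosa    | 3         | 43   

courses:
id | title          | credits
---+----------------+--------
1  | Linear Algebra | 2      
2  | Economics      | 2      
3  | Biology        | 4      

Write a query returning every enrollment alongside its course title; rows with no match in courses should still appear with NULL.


LEFT JOIN keeps every row from enrollments (the left table); where course_id has no match in courses, the course columns become NULL. Walk through each enrollment:
  - enrollment 1 (Hank): course_id=3 -> matches Biology
  - enrollment 2 (Dave): course_id=2 -> matches Economics
  - enrollment 3 (Uma): course_id=1 -> matches Linear Algebra
  - enrollment 4 (Victor): course_id=NULL, no match -> kept with NULL
  - enrollment 5 (Frank): course_id=1 -> matches Linear Algebra
  - enrollment 6 (George): course_id=NULL, no match -> kept with NULL
  - enrollment 7 (Sam): course_id=3 -> matches Biology
  - enrollment 8 (Rosa): course_id=3 -> matches Biology
All 8 rows appear; 2 have NULL course.

SQL:
SELECT a.student, b.title AS course
FROM enrollments a
LEFT JOIN courses b ON a.course_id = b.id

Result:
student | course        
--------+---------------
Hank    | Biology       
Dave    | Economics     
Uma     | Linear Algebra
Victor  | NULL          
Frank   | Linear Algebra
George  | NULL          
Sam     | Biology       
Rosa    | Biology       


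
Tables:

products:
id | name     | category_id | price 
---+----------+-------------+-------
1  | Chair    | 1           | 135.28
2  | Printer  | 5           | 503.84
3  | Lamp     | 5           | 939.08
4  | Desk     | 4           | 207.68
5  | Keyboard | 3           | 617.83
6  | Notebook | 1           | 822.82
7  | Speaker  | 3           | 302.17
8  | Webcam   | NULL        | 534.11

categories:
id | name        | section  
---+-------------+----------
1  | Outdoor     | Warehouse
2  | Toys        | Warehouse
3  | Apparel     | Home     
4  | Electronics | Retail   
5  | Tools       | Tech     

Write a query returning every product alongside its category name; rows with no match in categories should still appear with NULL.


LEFT JOIN keeps every row from products (the left table); where category_id has no match in categories, the category columns become NULL. Walk through each product:
  - product 1 (Chair): category_id=1 -> matches Outdoor
  - product 2 (Printer): category_id=5 -> matches Tools
  - product 3 (Lamp): category_id=5 -> matches Tools
  - product 4 (Desk): category_id=4 -> matches Electronics
  - product 5 (Keyboard): category_id=3 -> matches Apparel
  - product 6 (Notebook): category_id=1 -> matches Outdoor
  - product 7 (Speaker): category_id=3 -> matches Apparel
  - product 8 (Webcam): category_id=NULL, no match -> kept with NULL
All 8 rows appear; 1 has NULL category.

SQL:
SELECT a.name, b.name AS category
FROM products a
LEFT JOIN categories b ON a.category_id = b.id

Result:
name     | category   
---------+------------
Chair    | Outdoor    
Printer  | Tools      
Lamp     | Tools      
Desk     | Electronics
Keyboard | Apparel    
Notebook | Outdoor    
Speaker  | Apparel    
Webcam   | NULL       


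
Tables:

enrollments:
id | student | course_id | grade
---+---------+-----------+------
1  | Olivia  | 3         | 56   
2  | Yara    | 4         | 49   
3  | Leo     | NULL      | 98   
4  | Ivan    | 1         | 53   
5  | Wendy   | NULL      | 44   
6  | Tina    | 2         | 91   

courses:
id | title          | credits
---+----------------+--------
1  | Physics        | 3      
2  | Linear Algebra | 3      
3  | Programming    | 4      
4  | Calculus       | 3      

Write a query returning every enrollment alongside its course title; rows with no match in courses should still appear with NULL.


LEFT JOIN keeps every row from enrollments (the left table); where course_id has no match in courses, the course columns become NULL. Walk through each enrollment:
  - enrollment 1 (Olivia): course_id=3 -> matches Programming
  - enrollment 2 (Yara): course_id=4 -> matches Calculus
  - enrollment 3 (Leo): course_id=NULL, no match -> kept with NULL
  - enrollment 4 (Ivan): course_id=1 -> matches Physics
  - enrollment 5 (Wendy): course_id=NULL, no match -> kept with NULL
  - enrollment 6 (Tina): course_id=2 -> matches Linear Algebra
All 6 rows appear; 2 have NULL course.

SQL:
SELECT a.student, b.title AS course
FROM enrollments a
LEFT JOIN courses b ON a.course_id = b.id

Result:
student | course        
--------+---------------
Olivia  | Programming   
Yara    | Calculus      
Leo     | NULL          
Ivan    | Physics       
Wendy   | NULL          
Tina    | Linear Algebra


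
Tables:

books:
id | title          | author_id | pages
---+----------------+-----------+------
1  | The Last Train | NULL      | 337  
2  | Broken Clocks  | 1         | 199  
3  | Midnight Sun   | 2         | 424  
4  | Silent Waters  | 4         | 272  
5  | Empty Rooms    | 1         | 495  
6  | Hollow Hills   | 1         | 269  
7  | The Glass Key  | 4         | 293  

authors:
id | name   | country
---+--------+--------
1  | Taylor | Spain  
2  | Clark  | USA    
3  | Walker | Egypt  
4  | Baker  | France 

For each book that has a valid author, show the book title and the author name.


INNER JOIN keeps only books rows whose author_id matches an id in authors. Walk through each book:
  - book 1 (The Last Train): author_id=NULL, no match -> dropped
  - book 2 (Broken Clocks): author_id=1 -> matches Taylor
  - book 3 (Midnight Sun): author_id=2 -> matches Clark
  - book 4 (Silent Waters): author_id=4 -> matches Baker
  - book 5 (Empty Rooms): author_id=1 -> matches Taylor
  - book 6 (Hollow Hills): author_id=1 -> matches Taylor
  - book 7 (The Glass Key): author_id=4 -> matches Baker
So 1 of 7 rows is dropped.

SQL:
SELECT a.title, b.name AS author
FROM books a
INNER JOIN authors b ON a.author_id = b.id

Result:
title         | author
--------------+-------
Broken Clocks | Taylor
Midnight Sun  | Clark 
Silent Waters | Baker 
Empty Rooms   | Taylor
Hollow Hills  | Taylor
The Glass Key | Baker 


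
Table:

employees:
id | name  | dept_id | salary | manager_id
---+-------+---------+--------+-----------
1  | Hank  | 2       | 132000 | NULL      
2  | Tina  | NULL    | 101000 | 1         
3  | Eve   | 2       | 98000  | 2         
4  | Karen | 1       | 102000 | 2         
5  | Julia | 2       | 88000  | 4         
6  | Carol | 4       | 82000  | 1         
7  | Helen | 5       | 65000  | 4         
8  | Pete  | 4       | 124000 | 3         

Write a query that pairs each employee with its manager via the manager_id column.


This is a self-join: employees is joined to a second copy of itself, matching each row's manager_id to another row's id. Use LEFT JOIN so rows with manager_id=NULL are kept.
  - employee 1 (Hank): manager_id=NULL -> NULL
  - employee 2 (Tina): manager_id=1 -> Hank
  - employee 3 (Eve): manager_id=2 -> Tina
  - employee 4 (Karen): manager_id=2 -> Tina
  - employee 5 (Julia): manager_id=4 -> Karen
  - employee 6 (Carol): manager_id=1 -> Hank
  - employee 7 (Helen): manager_id=4 -> Karen
  - employee 8 (Pete): manager_id=3 -> Eve

SQL:
SELECT a.name AS item, b.name AS manager
FROM employees a
LEFT JOIN employees b ON a.manager_id = b.id

Result:
item  | manager
------+--------
Hank  | NULL   
Tina  | Hank   
Eve   | Tina   
Karen | Tina   
Julia | Karen  
Carol | Hank   
Helen | Karen  
Pete  | Eve    


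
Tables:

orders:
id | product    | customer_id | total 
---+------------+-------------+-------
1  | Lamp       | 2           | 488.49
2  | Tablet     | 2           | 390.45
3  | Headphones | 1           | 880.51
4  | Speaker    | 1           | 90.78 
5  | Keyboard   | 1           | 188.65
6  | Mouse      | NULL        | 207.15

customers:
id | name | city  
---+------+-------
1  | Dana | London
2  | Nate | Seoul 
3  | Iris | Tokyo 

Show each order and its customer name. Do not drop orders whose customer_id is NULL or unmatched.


LEFT JOIN keeps every row from orders (the left table); where customer_id has no match in customers, the customer columns become NULL. Walk through each order:
  - order 1 (Lamp): customer_id=2 -> matches Nate
  - order 2 (Tablet): customer_id=2 -> matches Nate
  - order 3 (Headphones): customer_id=1 -> matches Dana
  - order 4 (Speaker): customer_id=1 -> matches Dana
  - order 5 (Keyboard): customer_id=1 -> matches Dana
  - order 6 (Mouse): customer_id=NULL, no match -> kept with NULL
All 6 rows appear; 1 has NULL customer.

SQL:
SELECT a.product, b.name AS customer
FROM orders a
LEFT JOIN customers b ON a.customer_id = b.id

Result:
product    | customer
-----------+---------
Lamp       | Nate    
Tablet     | Nate    
Headphones | Dana    
Speaker    | Dana    
Keyboard   | Dana    
Mouse      | NULL    


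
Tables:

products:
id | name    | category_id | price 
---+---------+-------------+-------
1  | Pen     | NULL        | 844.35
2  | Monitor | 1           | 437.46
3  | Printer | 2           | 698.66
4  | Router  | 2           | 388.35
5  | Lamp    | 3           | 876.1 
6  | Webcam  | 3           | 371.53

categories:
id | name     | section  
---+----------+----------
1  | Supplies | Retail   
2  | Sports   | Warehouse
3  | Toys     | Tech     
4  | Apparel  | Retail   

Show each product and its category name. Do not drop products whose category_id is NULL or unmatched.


LEFT JOIN keeps every row from products (the left table); where category_id has no match in categories, the category columns become NULL. Walk through each product:
  - product 1 (Pen): category_id=NULL, no match -> kept with NULL
  - product 2 (Monitor): category_id=1 -> matches Supplies
  - product 3 (Printer): category_id=2 -> matches Sports
  - product 4 (Router): category_id=2 -> matches Sports
  - product 5 (Lamp): category_id=3 -> matches Toys
  - product 6 (Webcam): category_id=3 -> matches Toys
All 6 rows appear; 1 has NULL category.

SQL:
SELECT a.name, b.name AS category
FROM products a
LEFT JOIN categories b ON a.category_id = b.id

Result:
name    | category
--------+---------
Pen     | NULL    
Monitor | Supplies
Printer | Sports  
Router  | Sports  
Lamp    | Toys    
Webcam  | Toys    


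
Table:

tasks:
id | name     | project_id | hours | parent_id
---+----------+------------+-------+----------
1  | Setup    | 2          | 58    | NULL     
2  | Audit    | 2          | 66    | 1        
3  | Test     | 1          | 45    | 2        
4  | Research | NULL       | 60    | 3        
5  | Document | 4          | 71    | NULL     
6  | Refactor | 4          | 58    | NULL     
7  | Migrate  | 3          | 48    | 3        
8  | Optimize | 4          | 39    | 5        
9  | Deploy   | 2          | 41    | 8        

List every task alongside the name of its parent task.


This is a self-join: tasks is joined to a second copy of itself, matching each row's parent_id to another row's id. Use LEFT JOIN so rows with parent_id=NULL are kept.
  - task 1 (Setup): parent_id=NULL -> NULL
  - task 2 (Audit): parent_id=1 -> Setup
  - task 3 (Test): parent_id=2 -> Audit
  - task 4 (Research): parent_id=3 -> Test
  - task 5 (Document): parent_id=NULL -> NULL
  - task 6 (Refactor): parent_id=NULL -> NULL
  - task 7 (Migrate): parent_id=3 -> Test
  - task 8 (Optimize): parent_id=5 -> Document
  - task 9 (Deploy): parent_id=8 -> Optimize

SQL:
SELECT a.name AS item, b.name AS parent
FROM tasks a
LEFT JOIN tasks b ON a.parent_id = b.id

Result:
item     | parent  
---------+---------
Setup    | NULL    
Audit    | Setup   
Test     | Audit   
Research | Test    
Document | NULL    
Refactor | NULL    
Migrate  | Test    
Optimize | Document
Deploy   | Optimize


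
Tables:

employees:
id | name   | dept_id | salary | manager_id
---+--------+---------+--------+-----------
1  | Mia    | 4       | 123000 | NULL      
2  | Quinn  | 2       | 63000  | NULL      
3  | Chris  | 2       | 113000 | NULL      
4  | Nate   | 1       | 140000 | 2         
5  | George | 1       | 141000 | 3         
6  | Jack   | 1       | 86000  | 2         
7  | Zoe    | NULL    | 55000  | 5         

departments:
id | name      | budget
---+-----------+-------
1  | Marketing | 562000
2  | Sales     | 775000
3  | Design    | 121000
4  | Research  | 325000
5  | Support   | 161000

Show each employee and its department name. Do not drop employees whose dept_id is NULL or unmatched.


LEFT JOIN keeps every row from employees (the left table); where dept_id has no match in departments, the department columns become NULL. Walk through each employee:
  - employee 1 (Mia): dept_id=4 -> matches Research
  - employee 2 (Quinn): dept_id=2 -> matches Sales
  - employee 3 (Chris): dept_id=2 -> matches Sales
  - employee 4 (Nate): dept_id=1 -> matches Marketing
  - employee 5 (George): dept_id=1 -> matches Marketing
  - employee 6 (Jack): dept_id=1 -> matches Marketing
  - employee 7 (Zoe): dept_id=NULL, no match -> kept with NULL
All 7 rows appear; 1 has NULL department.

SQL:
SELECT a.name, b.name AS department
FROM employees a
LEFT JOIN departments b ON a.dept_id = b.id

Result:
name   | department
-------+-----------
Mia    | Research  
Quinn  | Sales     
Chris  | Sales     
Nate   | Marketing 
George | Marketing 
Jack   | Marketing 
Zoe    | NULL      
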